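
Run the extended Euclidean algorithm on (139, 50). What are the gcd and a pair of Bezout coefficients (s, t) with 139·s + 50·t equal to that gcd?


Euclidean algorithm on (139, 50) — divide until remainder is 0:
  139 = 2 · 50 + 39
  50 = 1 · 39 + 11
  39 = 3 · 11 + 6
  11 = 1 · 6 + 5
  6 = 1 · 5 + 1
  5 = 5 · 1 + 0
gcd(139, 50) = 1.
Track Bezout coefficients alongside the remainders: start with r₀ = 139 = a·1 + b·0 (s = 1, t = 0) and r₁ = 50 = a·0 + b·1 (s = 0, t = 1); each new remainder r_{k+1} = r_{k-1} − q_k·r_k inherits s_{k+1} = s_{k-1} − q_k·s_k, t_{k+1} = t_{k-1} − q_k·t_k, so r_k = a·s_k + b·t_k at every step:
  q = 2: r = 39, s = 1 − 2·0 = 1, t = 0 − 2·1 = -2  (check: 139·1 + 50·(-2) = 39)
  q = 1: r = 11, s = 0 − 1·1 = -1, t = 1 − 1·(-2) = 3  (check: 139·(-1) + 50·3 = 11)
  q = 3: r = 6, s = 1 − 3·(-1) = 4, t = -2 − 3·3 = -11  (check: 139·4 + 50·(-11) = 6)
  q = 1: r = 5, s = -1 − 1·4 = -5, t = 3 − 1·(-11) = 14  (check: 139·(-5) + 50·14 = 5)
  q = 1: r = 1, s = 4 − 1·(-5) = 9, t = -11 − 1·14 = -25  (check: 139·9 + 50·(-25) = 1)
The row with r = 1 (the gcd) gives the Bezout coefficients s = 9, t = -25.
Result: 139 · (9) + 50 · (-25) = 1.

gcd(139, 50) = 1; s = 9, t = -25 (check: 139·9 + 50·(-25) = 1).


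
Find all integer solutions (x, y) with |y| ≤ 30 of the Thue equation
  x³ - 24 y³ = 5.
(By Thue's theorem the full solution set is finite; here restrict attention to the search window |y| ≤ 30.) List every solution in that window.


The equation is x³ - 24y³ = 5. For fixed y, x³ = 24·y³ + 5, so a solution requires the RHS to be a perfect cube.
Strategy: iterate y from -30 to 30, compute RHS = 24·y³ + 5, and check whether it is a (positive or negative) perfect cube.
Check small values of y:
  y = 0: RHS = 5 is not a perfect cube.
  y = 1: RHS = 29 is not a perfect cube.
  y = -1: RHS = -19 is not a perfect cube.
  y = 2: RHS = 197 is not a perfect cube.
  y = -2: RHS = -187 is not a perfect cube.
  y = 3: RHS = 653 is not a perfect cube.
  y = -3: RHS = -643 is not a perfect cube.
Continuing the search up to |y| = 30 finds no solutions either.
No (x, y) in the scanned range satisfies the equation.

No integer solutions with |y| ≤ 30.


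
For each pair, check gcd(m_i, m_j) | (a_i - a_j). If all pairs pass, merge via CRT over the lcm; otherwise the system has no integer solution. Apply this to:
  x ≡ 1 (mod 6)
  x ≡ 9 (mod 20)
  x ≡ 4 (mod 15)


Moduli 6, 20, 15 are not pairwise coprime, so CRT works modulo lcm(m_i) when all pairwise compatibility conditions hold.
Pairwise compatibility: gcd(m_i, m_j) must divide a_i - a_j for every pair.
Merge one congruence at a time:
  Start: x ≡ 1 (mod 6).
  Combine with x ≡ 9 (mod 20): gcd(6, 20) = 2; 9 - 1 = 8, which IS divisible by 2, so compatible.
    Write x = 1 + 6·t and substitute into x ≡ 9 (mod 20): 6·t ≡ 9 − 1 = 8 (mod 20).
    Divide the congruence (and modulus) by g = 2: 3·t ≡ 4 (mod 10).
    The inverse of 3 mod 10 is 7 (since 3·7 = 21 = 2·10 + 1), so t ≡ 7·4 = 28 ≡ 8 (mod 10).
    Then x = 1 + 6·8 = 49, valid modulo lcm(6, 20) = 60: x ≡ 49 (mod 60).
  Combine with x ≡ 4 (mod 15): gcd(60, 15) = 15; 4 - 49 = -45, which IS divisible by 15, so compatible.
    Write x = 49 + 60·t and substitute into x ≡ 4 (mod 15): 60·t ≡ 4 − 49 = -45 (mod 15).
    Divide the congruence (and modulus) by g = 15: 4·t ≡ -3 (mod 1).
    Modulo 1 every t works; take t = 0.
    Then x = 49 + 60·0 = 49, valid modulo lcm(60, 15) = 60: x ≡ 49 (mod 60).
Verify: 49 mod 6 = 1, 49 mod 20 = 9, 49 mod 15 = 4.

x ≡ 49 (mod 60).


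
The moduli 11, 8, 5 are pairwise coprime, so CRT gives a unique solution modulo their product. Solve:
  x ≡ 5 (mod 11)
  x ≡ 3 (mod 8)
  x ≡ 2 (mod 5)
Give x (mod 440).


Moduli 11, 8, 5 are pairwise coprime; by CRT there is a unique solution modulo M = 11 · 8 · 5 = 440.
Solve pairwise, accumulating the modulus:
  Start with x ≡ 5 (mod 11).
  Combine with x ≡ 3 (mod 8): since gcd(11, 8) = 1, we get a unique residue mod 88.
    Write x = 5 + 11·t and substitute into x ≡ 3 (mod 8): 11·t ≡ 3 − 5 = -2 (mod 8).
    Reduce coefficients mod 8: 3·t ≡ 6 (mod 8).
    The inverse of 3 mod 8 is 3 (since 3·3 = 9 = 1·8 + 1), so t ≡ 3·6 = 18 ≡ 2 (mod 8).
    Then x = 5 + 11·2 = 27, valid modulo lcm(11, 8) = 88: x ≡ 27 (mod 88).
  Combine with x ≡ 2 (mod 5): since gcd(88, 5) = 1, we get a unique residue mod 440.
    Write x = 27 + 88·t and substitute into x ≡ 2 (mod 5): 88·t ≡ 2 − 27 = -25 (mod 5).
    Reduce coefficients mod 5: 3·t ≡ 0 (mod 5).
    The inverse of 3 mod 5 is 2 (since 3·2 = 6 = 1·5 + 1), so t ≡ 2·0 = 0 ≡ 0 (mod 5).
    Then x = 27 + 88·0 = 27, valid modulo lcm(88, 5) = 440: x ≡ 27 (mod 440).
Verify: 27 mod 11 = 5 ✓, 27 mod 8 = 3 ✓, 27 mod 5 = 2 ✓.

x ≡ 27 (mod 440).


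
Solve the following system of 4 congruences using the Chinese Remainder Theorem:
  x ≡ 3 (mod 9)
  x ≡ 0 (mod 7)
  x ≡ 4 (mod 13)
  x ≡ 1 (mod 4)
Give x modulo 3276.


Product of moduli M = 9 · 7 · 13 · 4 = 3276.
Merge one congruence at a time:
  Start: x ≡ 3 (mod 9).
  Combine with x ≡ 0 (mod 7); new modulus lcm = 63.
    Write x = 3 + 9·t and substitute into x ≡ 0 (mod 7): 9·t ≡ 0 − 3 = -3 (mod 7).
    Reduce coefficients mod 7: 2·t ≡ 4 (mod 7).
    The inverse of 2 mod 7 is 4 (since 2·4 = 8 = 1·7 + 1), so t ≡ 4·4 = 16 ≡ 2 (mod 7).
    Then x = 3 + 9·2 = 21, valid modulo lcm(9, 7) = 63: x ≡ 21 (mod 63).
  Combine with x ≡ 4 (mod 13); new modulus lcm = 819.
    Write x = 21 + 63·t and substitute into x ≡ 4 (mod 13): 63·t ≡ 4 − 21 = -17 (mod 13).
    Reduce coefficients mod 13: 11·t ≡ 9 (mod 13).
    The inverse of 11 mod 13 is 6 (since 11·6 = 66 = 5·13 + 1), so t ≡ 6·9 = 54 ≡ 2 (mod 13).
    Then x = 21 + 63·2 = 147, valid modulo lcm(63, 13) = 819: x ≡ 147 (mod 819).
  Combine with x ≡ 1 (mod 4); new modulus lcm = 3276.
    Write x = 147 + 819·t and substitute into x ≡ 1 (mod 4): 819·t ≡ 1 − 147 = -146 (mod 4).
    Reduce coefficients mod 4: 3·t ≡ 2 (mod 4).
    The inverse of 3 mod 4 is 3 (since 3·3 = 9 = 2·4 + 1), so t ≡ 3·2 = 6 ≡ 2 (mod 4).
    Then x = 147 + 819·2 = 1785, valid modulo lcm(819, 4) = 3276: x ≡ 1785 (mod 3276).
Verify against each original: 1785 mod 9 = 3, 1785 mod 7 = 0, 1785 mod 13 = 4, 1785 mod 4 = 1.

x ≡ 1785 (mod 3276).


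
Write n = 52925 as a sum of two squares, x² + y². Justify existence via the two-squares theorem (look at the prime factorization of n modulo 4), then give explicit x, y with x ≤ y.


Step 1: Factor n = 52925 = 5^2 · 29 · 73.
Step 2: Check the mod-4 condition on each prime factor: 5 ≡ 1 (mod 4), exponent 2; 29 ≡ 1 (mod 4), exponent 1; 73 ≡ 1 (mod 4), exponent 1.
All primes ≡ 3 (mod 4) appear to even exponent (or don't appear), so by the two-squares theorem n IS expressible as a sum of two squares.
Step 3: Build a representation. Group n = k² · m with k = 5 and m = 29 · 73 = 2117 (a product of primes ≡ 1 (mod 4)); a representation of m scales to one of n via (k·x)² + (k·y)² = k²(x² + y²). Each prime p ≡ 1 (mod 4) is itself a sum of two squares; find a² by testing p − a² for a perfect square:
  29: 29 − 1² = 28, 29 − 2² = 25 = 5² ⇒ 29 = 2² + 5².
  73: 73 − 1² = 72, 73 − 2² = 69, 73 − 3² = 64 = 8² ⇒ 73 = 3² + 8².
  Combine using the Brahmagupta–Fibonacci identity (a² + b²)(c² + d²) = (ac − bd)² + (ad + bc)² = (ac + bd)² + (ad − bc)²:
  29 · 73 = 2117: from (2² + 5²)(3² + 8²), take (2·3 − 5·8, 2·8 + 5·3) = (6 − 40, 16 + 15) = (-34, 31); dropping signs (only squares matter) gives (34, 31); check 34² + 31² = 1156 + 961 = 2117 ✓.
  Scale by k = 5: (5·34, 5·31) = (170, 155).
Step 4: Order so x ≤ y and verify: 155² + 170² = 24025 + 28900 = 52925 = n. ✓

n = 52925 = 155² + 170² (one valid representation with x ≤ y).


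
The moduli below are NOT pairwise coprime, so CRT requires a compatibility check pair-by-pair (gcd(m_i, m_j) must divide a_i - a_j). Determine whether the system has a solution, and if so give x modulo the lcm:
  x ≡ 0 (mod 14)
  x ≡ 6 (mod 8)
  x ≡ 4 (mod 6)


Moduli 14, 8, 6 are not pairwise coprime, so CRT works modulo lcm(m_i) when all pairwise compatibility conditions hold.
Pairwise compatibility: gcd(m_i, m_j) must divide a_i - a_j for every pair.
Merge one congruence at a time:
  Start: x ≡ 0 (mod 14).
  Combine with x ≡ 6 (mod 8): gcd(14, 8) = 2; 6 - 0 = 6, which IS divisible by 2, so compatible.
    Write x = 0 + 14·t and substitute into x ≡ 6 (mod 8): 14·t ≡ 6 − 0 = 6 (mod 8).
    Divide the congruence (and modulus) by g = 2: 7·t ≡ 3 (mod 4).
    Reduce coefficients mod 4: 3·t ≡ 3 (mod 4).
    The inverse of 3 mod 4 is 3 (since 3·3 = 9 = 2·4 + 1), so t ≡ 3·3 = 9 ≡ 1 (mod 4).
    Then x = 0 + 14·1 = 14, valid modulo lcm(14, 8) = 56: x ≡ 14 (mod 56).
  Combine with x ≡ 4 (mod 6): gcd(56, 6) = 2; 4 - 14 = -10, which IS divisible by 2, so compatible.
    Write x = 14 + 56·t and substitute into x ≡ 4 (mod 6): 56·t ≡ 4 − 14 = -10 (mod 6).
    Divide the congruence (and modulus) by g = 2: 28·t ≡ -5 (mod 3).
    Reduce coefficients mod 3: 1·t ≡ 1 (mod 3).
    So t ≡ 1 (mod 3).
    Then x = 14 + 56·1 = 70, valid modulo lcm(56, 6) = 168: x ≡ 70 (mod 168).
Verify: 70 mod 14 = 0, 70 mod 8 = 6, 70 mod 6 = 4.

x ≡ 70 (mod 168).


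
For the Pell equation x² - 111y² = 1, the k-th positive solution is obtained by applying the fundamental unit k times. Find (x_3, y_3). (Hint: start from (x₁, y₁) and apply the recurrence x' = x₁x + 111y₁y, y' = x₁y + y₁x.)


Step 1: Find the fundamental solution (x₁, y₁) of x² - 111y² = 1.
  Expand √111 as a continued fraction. a₀ = ⌊√111⌋ = 10; iterate m_{k+1} = d_k·a_k − m_k, d_{k+1} = (111 − m_{k+1}²)/d_k, a_{k+1} = ⌊(a₀ + m_{k+1})/d_{k+1}⌋ (starting m₀ = 0, d₀ = 1), with convergents p_k = a_k·p_{k-1} + p_{k-2}, q_k = a_k·q_{k-1} + q_{k-2} (p₋₁ = 1, q₋₁ = 0):
  k = 0: a₀ = 10; p₀/q₀ = 10/1; p₀² − 111·q₀² = 100 − 111 = -11.
  k = 1: m = 10, d = 11, a = ⌊(10 + 10)/11⌋ = 1; p/q = (1·10 + 1)/(1·1 + 0) = 11/1; p² − 111·q² = 121 − 111 = 10.
  k = 2: m = 1, d = 10, a = ⌊(10 + 1)/10⌋ = 1; p/q = (1·11 + 10)/(1·1 + 1) = 21/2; p² − 111·q² = 441 − 444 = -3.
  k = 3: m = 9, d = 3, a = ⌊(10 + 9)/3⌋ = 6; p/q = (6·21 + 11)/(6·2 + 1) = 137/13; p² − 111·q² = 18769 − 18759 = 10.
  k = 4: m = 9, d = 10, a = ⌊(10 + 9)/10⌋ = 1; p/q = (1·137 + 21)/(1·13 + 2) = 158/15; p² − 111·q² = 24964 − 24975 = -11.
  k = 5: m = 1, d = 11, a = ⌊(10 + 1)/11⌋ = 1; p/q = (1·158 + 137)/(1·15 + 13) = 295/28; p² − 111·q² = 87025 − 87024 = 1.
  The first convergent with p² − 111·q² = 1 gives the fundamental solution (x₁, y₁) = (295, 28).
Step 2: Apply the recurrence (x_{n+1}, y_{n+1}) = (x₁x_n + 111y₁y_n, x₁y_n + y₁x_n) repeatedly.
  From (x_1, y_1) = (295, 28): x_2 = 295·295 + 111·28·28 = 174049; y_2 = 295·28 + 28·295 = 16520.
  From (x_2, y_2) = (174049, 16520): x_3 = 295·174049 + 111·28·16520 = 102688615; y_3 = 295·16520 + 28·174049 = 9746772.
Step 3: Verify x_3² - 111·y_3² = 10544951650618225 - 10544951650618224 = 1 (should be 1). ✓

(x_1, y_1) = (295, 28); (x_3, y_3) = (102688615, 9746772).


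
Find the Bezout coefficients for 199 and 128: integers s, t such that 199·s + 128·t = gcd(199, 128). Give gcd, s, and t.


Euclidean algorithm on (199, 128) — divide until remainder is 0:
  199 = 1 · 128 + 71
  128 = 1 · 71 + 57
  71 = 1 · 57 + 14
  57 = 4 · 14 + 1
  14 = 14 · 1 + 0
gcd(199, 128) = 1.
Track Bezout coefficients alongside the remainders: start with r₀ = 199 = a·1 + b·0 (s = 1, t = 0) and r₁ = 128 = a·0 + b·1 (s = 0, t = 1); each new remainder r_{k+1} = r_{k-1} − q_k·r_k inherits s_{k+1} = s_{k-1} − q_k·s_k, t_{k+1} = t_{k-1} − q_k·t_k, so r_k = a·s_k + b·t_k at every step:
  q = 1: r = 71, s = 1 − 1·0 = 1, t = 0 − 1·1 = -1  (check: 199·1 + 128·(-1) = 71)
  q = 1: r = 57, s = 0 − 1·1 = -1, t = 1 − 1·(-1) = 2  (check: 199·(-1) + 128·2 = 57)
  q = 1: r = 14, s = 1 − 1·(-1) = 2, t = -1 − 1·2 = -3  (check: 199·2 + 128·(-3) = 14)
  q = 4: r = 1, s = -1 − 4·2 = -9, t = 2 − 4·(-3) = 14  (check: 199·(-9) + 128·14 = 1)
The row with r = 1 (the gcd) gives the Bezout coefficients s = -9, t = 14.
Result: 199 · (-9) + 128 · (14) = 1.

gcd(199, 128) = 1; s = -9, t = 14 (check: 199·(-9) + 128·14 = 1).


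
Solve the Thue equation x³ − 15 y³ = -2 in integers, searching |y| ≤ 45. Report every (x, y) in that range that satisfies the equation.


The equation is x³ - 15y³ = -2. For fixed y, x³ = 15·y³ − 2, so a solution requires the RHS to be a perfect cube.
Strategy: iterate y from -45 to 45, compute RHS = 15·y³ − 2, and check whether it is a (positive or negative) perfect cube.
Check small values of y:
  y = 0: RHS = -2 is not a perfect cube.
  y = 1: RHS = 13 is not a perfect cube.
  y = -1: RHS = -17 is not a perfect cube.
  y = 2: RHS = 118 is not a perfect cube.
  y = -2: RHS = -122 is not a perfect cube.
  y = 3: RHS = 403 is not a perfect cube.
  y = -3: RHS = -407 is not a perfect cube.
Continuing the search up to |y| = 45 finds no solutions either.
No (x, y) in the scanned range satisfies the equation.

No integer solutions with |y| ≤ 45.


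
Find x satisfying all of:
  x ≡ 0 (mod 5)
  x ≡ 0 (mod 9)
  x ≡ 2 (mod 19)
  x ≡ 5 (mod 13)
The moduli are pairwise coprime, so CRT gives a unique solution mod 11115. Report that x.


Product of moduli M = 5 · 9 · 19 · 13 = 11115.
Merge one congruence at a time:
  Start: x ≡ 0 (mod 5).
  Combine with x ≡ 0 (mod 9); new modulus lcm = 45.
    Write x = 0 + 5·t and substitute into x ≡ 0 (mod 9): 5·t ≡ 0 − 0 = 0 (mod 9).
    The inverse of 5 mod 9 is 2 (since 5·2 = 10 = 1·9 + 1), so t ≡ 2·0 = 0 ≡ 0 (mod 9).
    Then x = 0 + 5·0 = 0, valid modulo lcm(5, 9) = 45: x ≡ 0 (mod 45).
  Combine with x ≡ 2 (mod 19); new modulus lcm = 855.
    Write x = 0 + 45·t and substitute into x ≡ 2 (mod 19): 45·t ≡ 2 − 0 = 2 (mod 19).
    Reduce coefficients mod 19: 7·t ≡ 2 (mod 19).
    The inverse of 7 mod 19 is 11 (since 7·11 = 77 = 4·19 + 1), so t ≡ 11·2 = 22 ≡ 3 (mod 19).
    Then x = 0 + 45·3 = 135, valid modulo lcm(45, 19) = 855: x ≡ 135 (mod 855).
  Combine with x ≡ 5 (mod 13); new modulus lcm = 11115.
    Write x = 135 + 855·t and substitute into x ≡ 5 (mod 13): 855·t ≡ 5 − 135 = -130 (mod 13).
    Reduce coefficients mod 13: 10·t ≡ 0 (mod 13).
    The inverse of 10 mod 13 is 4 (since 10·4 = 40 = 3·13 + 1), so t ≡ 4·0 = 0 ≡ 0 (mod 13).
    Then x = 135 + 855·0 = 135, valid modulo lcm(855, 13) = 11115: x ≡ 135 (mod 11115).
Verify against each original: 135 mod 5 = 0, 135 mod 9 = 0, 135 mod 19 = 2, 135 mod 13 = 5.

x ≡ 135 (mod 11115).


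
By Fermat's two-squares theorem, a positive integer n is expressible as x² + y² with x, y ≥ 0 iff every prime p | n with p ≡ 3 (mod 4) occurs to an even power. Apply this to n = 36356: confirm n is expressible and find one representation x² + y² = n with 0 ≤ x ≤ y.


Step 1: Factor n = 36356 = 2^2 · 61 · 149.
Step 2: Check the mod-4 condition on each prime factor: 2 = 2 (special); 61 ≡ 1 (mod 4), exponent 1; 149 ≡ 1 (mod 4), exponent 1.
All primes ≡ 3 (mod 4) appear to even exponent (or don't appear), so by the two-squares theorem n IS expressible as a sum of two squares.
Step 3: Build a representation. Group n = k² · m with k = 2 and m = 61 · 149 = 9089 (a product of primes ≡ 1 (mod 4)); a representation of m scales to one of n via (k·x)² + (k·y)² = k²(x² + y²). Each prime p ≡ 1 (mod 4) is itself a sum of two squares; find a² by testing p − a² for a perfect square:
  61: 61 − 1² = 60, 61 − 2² = 57, 61 − 3² = 52, 61 − 4² = 45, 61 − 5² = 36 = 6² ⇒ 61 = 5² + 6².
  149: 149 − 1² = 148, 149 − 2² = 145, 149 − 3² = 140, 149 − 4² = 133, 149 − 5² = 124, 149 − 6² = 113, 149 − 7² = 100 = 10² ⇒ 149 = 7² + 10².
  Combine using the Brahmagupta–Fibonacci identity (a² + b²)(c² + d²) = (ac − bd)² + (ad + bc)² = (ac + bd)² + (ad − bc)²:
  61 · 149 = 9089: from (5² + 6²)(7² + 10²), take (5·7 − 6·10, 5·10 + 6·7) = (35 − 60, 50 + 42) = (-25, 92); dropping signs (only squares matter) gives (25, 92); check 25² + 92² = 625 + 8464 = 9089 ✓.
  Scale by k = 2: (2·25, 2·92) = (50, 184).
Step 4: Order so x ≤ y and verify: 50² + 184² = 2500 + 33856 = 36356 = n. ✓

n = 36356 = 50² + 184² (one valid representation with x ≤ y).


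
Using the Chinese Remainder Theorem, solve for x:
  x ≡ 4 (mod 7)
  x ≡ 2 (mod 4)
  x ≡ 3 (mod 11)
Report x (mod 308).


Moduli 7, 4, 11 are pairwise coprime; by CRT there is a unique solution modulo M = 7 · 4 · 11 = 308.
Solve pairwise, accumulating the modulus:
  Start with x ≡ 4 (mod 7).
  Combine with x ≡ 2 (mod 4): since gcd(7, 4) = 1, we get a unique residue mod 28.
    Write x = 4 + 7·t and substitute into x ≡ 2 (mod 4): 7·t ≡ 2 − 4 = -2 (mod 4).
    Reduce coefficients mod 4: 3·t ≡ 2 (mod 4).
    The inverse of 3 mod 4 is 3 (since 3·3 = 9 = 2·4 + 1), so t ≡ 3·2 = 6 ≡ 2 (mod 4).
    Then x = 4 + 7·2 = 18, valid modulo lcm(7, 4) = 28: x ≡ 18 (mod 28).
  Combine with x ≡ 3 (mod 11): since gcd(28, 11) = 1, we get a unique residue mod 308.
    Write x = 18 + 28·t and substitute into x ≡ 3 (mod 11): 28·t ≡ 3 − 18 = -15 (mod 11).
    Reduce coefficients mod 11: 6·t ≡ 7 (mod 11).
    The inverse of 6 mod 11 is 2 (since 6·2 = 12 = 1·11 + 1), so t ≡ 2·7 = 14 ≡ 3 (mod 11).
    Then x = 18 + 28·3 = 102, valid modulo lcm(28, 11) = 308: x ≡ 102 (mod 308).
Verify: 102 mod 7 = 4 ✓, 102 mod 4 = 2 ✓, 102 mod 11 = 3 ✓.

x ≡ 102 (mod 308).


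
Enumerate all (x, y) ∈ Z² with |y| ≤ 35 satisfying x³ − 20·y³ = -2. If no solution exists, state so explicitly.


The equation is x³ - 20y³ = -2. For fixed y, x³ = 20·y³ − 2, so a solution requires the RHS to be a perfect cube.
Strategy: iterate y from -35 to 35, compute RHS = 20·y³ − 2, and check whether it is a (positive or negative) perfect cube.
Check small values of y:
  y = 0: RHS = -2 is not a perfect cube.
  y = 1: RHS = 18 is not a perfect cube.
  y = -1: RHS = -22 is not a perfect cube.
  y = 2: RHS = 158 is not a perfect cube.
  y = -2: RHS = -162 is not a perfect cube.
  y = 3: RHS = 538 is not a perfect cube.
  y = -3: RHS = -542 is not a perfect cube.
Continuing the search up to |y| = 35 finds no solutions either.
No (x, y) in the scanned range satisfies the equation.

No integer solutions with |y| ≤ 35.


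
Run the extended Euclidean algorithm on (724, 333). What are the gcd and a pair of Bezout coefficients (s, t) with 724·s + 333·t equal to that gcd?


Euclidean algorithm on (724, 333) — divide until remainder is 0:
  724 = 2 · 333 + 58
  333 = 5 · 58 + 43
  58 = 1 · 43 + 15
  43 = 2 · 15 + 13
  15 = 1 · 13 + 2
  13 = 6 · 2 + 1
  2 = 2 · 1 + 0
gcd(724, 333) = 1.
Track Bezout coefficients alongside the remainders: start with r₀ = 724 = a·1 + b·0 (s = 1, t = 0) and r₁ = 333 = a·0 + b·1 (s = 0, t = 1); each new remainder r_{k+1} = r_{k-1} − q_k·r_k inherits s_{k+1} = s_{k-1} − q_k·s_k, t_{k+1} = t_{k-1} − q_k·t_k, so r_k = a·s_k + b·t_k at every step:
  q = 2: r = 58, s = 1 − 2·0 = 1, t = 0 − 2·1 = -2  (check: 724·1 + 333·(-2) = 58)
  q = 5: r = 43, s = 0 − 5·1 = -5, t = 1 − 5·(-2) = 11  (check: 724·(-5) + 333·11 = 43)
  q = 1: r = 15, s = 1 − 1·(-5) = 6, t = -2 − 1·11 = -13  (check: 724·6 + 333·(-13) = 15)
  q = 2: r = 13, s = -5 − 2·6 = -17, t = 11 − 2·(-13) = 37  (check: 724·(-17) + 333·37 = 13)
  q = 1: r = 2, s = 6 − 1·(-17) = 23, t = -13 − 1·37 = -50  (check: 724·23 + 333·(-50) = 2)
  q = 6: r = 1, s = -17 − 6·23 = -155, t = 37 − 6·(-50) = 337  (check: 724·(-155) + 333·337 = 1)
The row with r = 1 (the gcd) gives the Bezout coefficients s = -155, t = 337.
Result: 724 · (-155) + 333 · (337) = 1.

gcd(724, 333) = 1; s = -155, t = 337 (check: 724·(-155) + 333·337 = 1).


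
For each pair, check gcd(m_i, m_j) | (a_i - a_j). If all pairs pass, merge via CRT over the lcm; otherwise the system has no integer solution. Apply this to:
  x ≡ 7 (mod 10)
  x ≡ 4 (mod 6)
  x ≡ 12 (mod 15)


Moduli 10, 6, 15 are not pairwise coprime, so CRT works modulo lcm(m_i) when all pairwise compatibility conditions hold.
Pairwise compatibility: gcd(m_i, m_j) must divide a_i - a_j for every pair.
Merge one congruence at a time:
  Start: x ≡ 7 (mod 10).
  Combine with x ≡ 4 (mod 6): gcd(10, 6) = 2, and 4 - 7 = -3 is NOT divisible by 2.
    ⇒ system is inconsistent (no integer solution).

No solution (the system is inconsistent).


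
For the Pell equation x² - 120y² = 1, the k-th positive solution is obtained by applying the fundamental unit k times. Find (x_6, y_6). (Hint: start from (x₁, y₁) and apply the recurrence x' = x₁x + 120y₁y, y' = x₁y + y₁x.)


Step 1: Find the fundamental solution (x₁, y₁) of x² - 120y² = 1.
  Expand √120 as a continued fraction. a₀ = ⌊√120⌋ = 10; iterate m_{k+1} = d_k·a_k − m_k, d_{k+1} = (120 − m_{k+1}²)/d_k, a_{k+1} = ⌊(a₀ + m_{k+1})/d_{k+1}⌋ (starting m₀ = 0, d₀ = 1), with convergents p_k = a_k·p_{k-1} + p_{k-2}, q_k = a_k·q_{k-1} + q_{k-2} (p₋₁ = 1, q₋₁ = 0):
  k = 0: a₀ = 10; p₀/q₀ = 10/1; p₀² − 120·q₀² = 100 − 120 = -20.
  k = 1: m = 10, d = 20, a = ⌊(10 + 10)/20⌋ = 1; p/q = (1·10 + 1)/(1·1 + 0) = 11/1; p² − 120·q² = 121 − 120 = 1.
  The first convergent with p² − 120·q² = 1 gives the fundamental solution (x₁, y₁) = (11, 1).
Step 2: Apply the recurrence (x_{n+1}, y_{n+1}) = (x₁x_n + 120y₁y_n, x₁y_n + y₁x_n) repeatedly.
  From (x_1, y_1) = (11, 1): x_2 = 11·11 + 120·1·1 = 241; y_2 = 11·1 + 1·11 = 22.
  From (x_2, y_2) = (241, 22): x_3 = 11·241 + 120·1·22 = 5291; y_3 = 11·22 + 1·241 = 483.
  From (x_3, y_3) = (5291, 483): x_4 = 11·5291 + 120·1·483 = 116161; y_4 = 11·483 + 1·5291 = 10604.
  From (x_4, y_4) = (116161, 10604): x_5 = 11·116161 + 120·1·10604 = 2550251; y_5 = 11·10604 + 1·116161 = 232805.
  From (x_5, y_5) = (2550251, 232805): x_6 = 11·2550251 + 120·1·232805 = 55989361; y_6 = 11·232805 + 1·2550251 = 5111106.
Step 3: Verify x_6² - 120·y_6² = 3134808545188321 - 3134808545188320 = 1 (should be 1). ✓

(x_1, y_1) = (11, 1); (x_6, y_6) = (55989361, 5111106).


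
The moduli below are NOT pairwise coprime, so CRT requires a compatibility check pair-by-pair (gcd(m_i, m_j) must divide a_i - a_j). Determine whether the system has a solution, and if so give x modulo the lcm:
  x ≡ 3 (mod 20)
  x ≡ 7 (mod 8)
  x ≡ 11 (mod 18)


Moduli 20, 8, 18 are not pairwise coprime, so CRT works modulo lcm(m_i) when all pairwise compatibility conditions hold.
Pairwise compatibility: gcd(m_i, m_j) must divide a_i - a_j for every pair.
Merge one congruence at a time:
  Start: x ≡ 3 (mod 20).
  Combine with x ≡ 7 (mod 8): gcd(20, 8) = 4; 7 - 3 = 4, which IS divisible by 4, so compatible.
    Write x = 3 + 20·t and substitute into x ≡ 7 (mod 8): 20·t ≡ 7 − 3 = 4 (mod 8).
    Divide the congruence (and modulus) by g = 4: 5·t ≡ 1 (mod 2).
    Reduce coefficients mod 2: 1·t ≡ 1 (mod 2).
    So t ≡ 1 (mod 2).
    Then x = 3 + 20·1 = 23, valid modulo lcm(20, 8) = 40: x ≡ 23 (mod 40).
  Combine with x ≡ 11 (mod 18): gcd(40, 18) = 2; 11 - 23 = -12, which IS divisible by 2, so compatible.
    Write x = 23 + 40·t and substitute into x ≡ 11 (mod 18): 40·t ≡ 11 − 23 = -12 (mod 18).
    Divide the congruence (and modulus) by g = 2: 20·t ≡ -6 (mod 9).
    Reduce coefficients mod 9: 2·t ≡ 3 (mod 9).
    The inverse of 2 mod 9 is 5 (since 2·5 = 10 = 1·9 + 1), so t ≡ 5·3 = 15 ≡ 6 (mod 9).
    Then x = 23 + 40·6 = 263, valid modulo lcm(40, 18) = 360: x ≡ 263 (mod 360).
Verify: 263 mod 20 = 3, 263 mod 8 = 7, 263 mod 18 = 11.

x ≡ 263 (mod 360).


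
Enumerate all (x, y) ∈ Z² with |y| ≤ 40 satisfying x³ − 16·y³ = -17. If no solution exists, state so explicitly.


The equation is x³ - 16y³ = -17. For fixed y, x³ = 16·y³ − 17, so a solution requires the RHS to be a perfect cube.
Strategy: iterate y from -40 to 40, compute RHS = 16·y³ − 17, and check whether it is a (positive or negative) perfect cube.
Check small values of y:
  y = 0: RHS = -17 is not a perfect cube.
  y = 1: RHS = -1 = (-1)³ ⇒ x = -1 works.
  y = -1: RHS = -33 is not a perfect cube.
  y = 2: RHS = 111 is not a perfect cube.
  y = -2: RHS = -145 is not a perfect cube.
  y = 3: RHS = 415 is not a perfect cube.
  y = -3: RHS = -449 is not a perfect cube.
Continuing the search up to |y| = 40 finds no further solutions beyond those listed.
Collected solutions: (-1, 1).

Solutions (with |y| ≤ 40): (-1, 1).


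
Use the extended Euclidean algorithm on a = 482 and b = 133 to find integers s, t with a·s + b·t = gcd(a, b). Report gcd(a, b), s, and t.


Euclidean algorithm on (482, 133) — divide until remainder is 0:
  482 = 3 · 133 + 83
  133 = 1 · 83 + 50
  83 = 1 · 50 + 33
  50 = 1 · 33 + 17
  33 = 1 · 17 + 16
  17 = 1 · 16 + 1
  16 = 16 · 1 + 0
gcd(482, 133) = 1.
Track Bezout coefficients alongside the remainders: start with r₀ = 482 = a·1 + b·0 (s = 1, t = 0) and r₁ = 133 = a·0 + b·1 (s = 0, t = 1); each new remainder r_{k+1} = r_{k-1} − q_k·r_k inherits s_{k+1} = s_{k-1} − q_k·s_k, t_{k+1} = t_{k-1} − q_k·t_k, so r_k = a·s_k + b·t_k at every step:
  q = 3: r = 83, s = 1 − 3·0 = 1, t = 0 − 3·1 = -3  (check: 482·1 + 133·(-3) = 83)
  q = 1: r = 50, s = 0 − 1·1 = -1, t = 1 − 1·(-3) = 4  (check: 482·(-1) + 133·4 = 50)
  q = 1: r = 33, s = 1 − 1·(-1) = 2, t = -3 − 1·4 = -7  (check: 482·2 + 133·(-7) = 33)
  q = 1: r = 17, s = -1 − 1·2 = -3, t = 4 − 1·(-7) = 11  (check: 482·(-3) + 133·11 = 17)
  q = 1: r = 16, s = 2 − 1·(-3) = 5, t = -7 − 1·11 = -18  (check: 482·5 + 133·(-18) = 16)
  q = 1: r = 1, s = -3 − 1·5 = -8, t = 11 − 1·(-18) = 29  (check: 482·(-8) + 133·29 = 1)
The row with r = 1 (the gcd) gives the Bezout coefficients s = -8, t = 29.
Result: 482 · (-8) + 133 · (29) = 1.

gcd(482, 133) = 1; s = -8, t = 29 (check: 482·(-8) + 133·29 = 1).


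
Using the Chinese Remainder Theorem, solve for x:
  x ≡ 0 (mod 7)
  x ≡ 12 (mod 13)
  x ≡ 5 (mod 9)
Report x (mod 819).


Moduli 7, 13, 9 are pairwise coprime; by CRT there is a unique solution modulo M = 7 · 13 · 9 = 819.
Solve pairwise, accumulating the modulus:
  Start with x ≡ 0 (mod 7).
  Combine with x ≡ 12 (mod 13): since gcd(7, 13) = 1, we get a unique residue mod 91.
    Write x = 0 + 7·t and substitute into x ≡ 12 (mod 13): 7·t ≡ 12 − 0 = 12 (mod 13).
    The inverse of 7 mod 13 is 2 (since 7·2 = 14 = 1·13 + 1), so t ≡ 2·12 = 24 ≡ 11 (mod 13).
    Then x = 0 + 7·11 = 77, valid modulo lcm(7, 13) = 91: x ≡ 77 (mod 91).
  Combine with x ≡ 5 (mod 9): since gcd(91, 9) = 1, we get a unique residue mod 819.
    Write x = 77 + 91·t and substitute into x ≡ 5 (mod 9): 91·t ≡ 5 − 77 = -72 (mod 9).
    Reduce coefficients mod 9: 1·t ≡ 0 (mod 9).
    So t ≡ 0 (mod 9).
    Then x = 77 + 91·0 = 77, valid modulo lcm(91, 9) = 819: x ≡ 77 (mod 819).
Verify: 77 mod 7 = 0 ✓, 77 mod 13 = 12 ✓, 77 mod 9 = 5 ✓.

x ≡ 77 (mod 819).


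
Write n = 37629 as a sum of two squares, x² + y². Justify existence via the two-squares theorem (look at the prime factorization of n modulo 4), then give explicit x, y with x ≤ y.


Step 1: Factor n = 37629 = 3^2 · 37 · 113.
Step 2: Check the mod-4 condition on each prime factor: 3 ≡ 3 (mod 4), exponent 2 (must be even); 37 ≡ 1 (mod 4), exponent 1; 113 ≡ 1 (mod 4), exponent 1.
All primes ≡ 3 (mod 4) appear to even exponent (or don't appear), so by the two-squares theorem n IS expressible as a sum of two squares.
Step 3: Build a representation. Group n = k² · m with k = 3 and m = 37 · 113 = 4181 (a product of primes ≡ 1 (mod 4)); a representation of m scales to one of n via (k·x)² + (k·y)² = k²(x² + y²). Each prime p ≡ 1 (mod 4) is itself a sum of two squares; find a² by testing p − a² for a perfect square:
  37: 37 − 1² = 36 = 6² ⇒ 37 = 1² + 6².
  113: 113 − 1² = 112, 113 − 2² = 109, 113 − 3² = 104, 113 − 4² = 97, 113 − 5² = 88, 113 − 6² = 77, 113 − 7² = 64 = 8² ⇒ 113 = 7² + 8².
  Combine using the Brahmagupta–Fibonacci identity (a² + b²)(c² + d²) = (ac − bd)² + (ad + bc)² = (ac + bd)² + (ad − bc)²:
  37 · 113 = 4181: from (1² + 6²)(7² + 8²), take (1·7 − 6·8, 1·8 + 6·7) = (7 − 48, 8 + 42) = (-41, 50); dropping signs (only squares matter) gives (41, 50); check 41² + 50² = 1681 + 2500 = 4181 ✓.
  Scale by k = 3: (3·41, 3·50) = (123, 150).
Step 4: Order so x ≤ y and verify: 123² + 150² = 15129 + 22500 = 37629 = n. ✓

n = 37629 = 123² + 150² (one valid representation with x ≤ y).


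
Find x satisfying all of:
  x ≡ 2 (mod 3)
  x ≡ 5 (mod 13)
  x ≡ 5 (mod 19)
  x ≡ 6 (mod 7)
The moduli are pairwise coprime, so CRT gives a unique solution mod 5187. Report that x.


Product of moduli M = 3 · 13 · 19 · 7 = 5187.
Merge one congruence at a time:
  Start: x ≡ 2 (mod 3).
  Combine with x ≡ 5 (mod 13); new modulus lcm = 39.
    Write x = 2 + 3·t and substitute into x ≡ 5 (mod 13): 3·t ≡ 5 − 2 = 3 (mod 13).
    The inverse of 3 mod 13 is 9 (since 3·9 = 27 = 2·13 + 1), so t ≡ 9·3 = 27 ≡ 1 (mod 13).
    Then x = 2 + 3·1 = 5, valid modulo lcm(3, 13) = 39: x ≡ 5 (mod 39).
  Combine with x ≡ 5 (mod 19); new modulus lcm = 741.
    Write x = 5 + 39·t and substitute into x ≡ 5 (mod 19): 39·t ≡ 5 − 5 = 0 (mod 19).
    Reduce coefficients mod 19: 1·t ≡ 0 (mod 19).
    So t ≡ 0 (mod 19).
    Then x = 5 + 39·0 = 5, valid modulo lcm(39, 19) = 741: x ≡ 5 (mod 741).
  Combine with x ≡ 6 (mod 7); new modulus lcm = 5187.
    Write x = 5 + 741·t and substitute into x ≡ 6 (mod 7): 741·t ≡ 6 − 5 = 1 (mod 7).
    Reduce coefficients mod 7: 6·t ≡ 1 (mod 7).
    The inverse of 6 mod 7 is 6 (since 6·6 = 36 = 5·7 + 1), so t ≡ 6·1 = 6 ≡ 6 (mod 7).
    Then x = 5 + 741·6 = 4451, valid modulo lcm(741, 7) = 5187: x ≡ 4451 (mod 5187).
Verify against each original: 4451 mod 3 = 2, 4451 mod 13 = 5, 4451 mod 19 = 5, 4451 mod 7 = 6.

x ≡ 4451 (mod 5187).


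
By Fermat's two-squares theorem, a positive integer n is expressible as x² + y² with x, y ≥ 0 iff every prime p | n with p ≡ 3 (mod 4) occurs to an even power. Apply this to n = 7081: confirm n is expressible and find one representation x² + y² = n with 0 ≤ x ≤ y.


Step 1: Factor n = 7081 = 73 · 97.
Step 2: Check the mod-4 condition on each prime factor: 73 ≡ 1 (mod 4), exponent 1; 97 ≡ 1 (mod 4), exponent 1.
All primes ≡ 3 (mod 4) appear to even exponent (or don't appear), so by the two-squares theorem n IS expressible as a sum of two squares.
Step 3: Build a representation. Here n = 73 · 97 is a product of primes ≡ 1 (mod 4). Each prime p ≡ 1 (mod 4) is itself a sum of two squares; find a² by testing p − a² for a perfect square:
  73: 73 − 1² = 72, 73 − 2² = 69, 73 − 3² = 64 = 8² ⇒ 73 = 3² + 8².
  97: 97 − 1² = 96, 97 − 2² = 93, 97 − 3² = 88, 97 − 4² = 81 = 9² ⇒ 97 = 4² + 9².
  Combine using the Brahmagupta–Fibonacci identity (a² + b²)(c² + d²) = (ac − bd)² + (ad + bc)² = (ac + bd)² + (ad − bc)²:
  73 · 97 = 7081: from (3² + 8²)(4² + 9²), take (3·4 − 8·9, 3·9 + 8·4) = (12 − 72, 27 + 32) = (-60, 59); dropping signs (only squares matter) gives (60, 59); check 60² + 59² = 3600 + 3481 = 7081 ✓.
Step 4: Order so x ≤ y and verify: 59² + 60² = 3481 + 3600 = 7081 = n. ✓

n = 7081 = 59² + 60² (one valid representation with x ≤ y).


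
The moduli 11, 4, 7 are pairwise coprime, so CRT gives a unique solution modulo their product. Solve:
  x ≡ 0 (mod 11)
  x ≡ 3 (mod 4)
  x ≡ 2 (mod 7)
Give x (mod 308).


Moduli 11, 4, 7 are pairwise coprime; by CRT there is a unique solution modulo M = 11 · 4 · 7 = 308.
Solve pairwise, accumulating the modulus:
  Start with x ≡ 0 (mod 11).
  Combine with x ≡ 3 (mod 4): since gcd(11, 4) = 1, we get a unique residue mod 44.
    Write x = 0 + 11·t and substitute into x ≡ 3 (mod 4): 11·t ≡ 3 − 0 = 3 (mod 4).
    Reduce coefficients mod 4: 3·t ≡ 3 (mod 4).
    The inverse of 3 mod 4 is 3 (since 3·3 = 9 = 2·4 + 1), so t ≡ 3·3 = 9 ≡ 1 (mod 4).
    Then x = 0 + 11·1 = 11, valid modulo lcm(11, 4) = 44: x ≡ 11 (mod 44).
  Combine with x ≡ 2 (mod 7): since gcd(44, 7) = 1, we get a unique residue mod 308.
    Write x = 11 + 44·t and substitute into x ≡ 2 (mod 7): 44·t ≡ 2 − 11 = -9 (mod 7).
    Reduce coefficients mod 7: 2·t ≡ 5 (mod 7).
    The inverse of 2 mod 7 is 4 (since 2·4 = 8 = 1·7 + 1), so t ≡ 4·5 = 20 ≡ 6 (mod 7).
    Then x = 11 + 44·6 = 275, valid modulo lcm(44, 7) = 308: x ≡ 275 (mod 308).
Verify: 275 mod 11 = 0 ✓, 275 mod 4 = 3 ✓, 275 mod 7 = 2 ✓.

x ≡ 275 (mod 308).


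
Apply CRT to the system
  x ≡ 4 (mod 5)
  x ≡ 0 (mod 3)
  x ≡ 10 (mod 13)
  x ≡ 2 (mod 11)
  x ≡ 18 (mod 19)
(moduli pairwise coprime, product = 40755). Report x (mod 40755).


Product of moduli M = 5 · 3 · 13 · 11 · 19 = 40755.
Merge one congruence at a time:
  Start: x ≡ 4 (mod 5).
  Combine with x ≡ 0 (mod 3); new modulus lcm = 15.
    Write x = 4 + 5·t and substitute into x ≡ 0 (mod 3): 5·t ≡ 0 − 4 = -4 (mod 3).
    Reduce coefficients mod 3: 2·t ≡ 2 (mod 3).
    The inverse of 2 mod 3 is 2 (since 2·2 = 4 = 1·3 + 1), so t ≡ 2·2 = 4 ≡ 1 (mod 3).
    Then x = 4 + 5·1 = 9, valid modulo lcm(5, 3) = 15: x ≡ 9 (mod 15).
  Combine with x ≡ 10 (mod 13); new modulus lcm = 195.
    Write x = 9 + 15·t and substitute into x ≡ 10 (mod 13): 15·t ≡ 10 − 9 = 1 (mod 13).
    Reduce coefficients mod 13: 2·t ≡ 1 (mod 13).
    The inverse of 2 mod 13 is 7 (since 2·7 = 14 = 1·13 + 1), so t ≡ 7·1 = 7 ≡ 7 (mod 13).
    Then x = 9 + 15·7 = 114, valid modulo lcm(15, 13) = 195: x ≡ 114 (mod 195).
  Combine with x ≡ 2 (mod 11); new modulus lcm = 2145.
    Write x = 114 + 195·t and substitute into x ≡ 2 (mod 11): 195·t ≡ 2 − 114 = -112 (mod 11).
    Reduce coefficients mod 11: 8·t ≡ 9 (mod 11).
    The inverse of 8 mod 11 is 7 (since 8·7 = 56 = 5·11 + 1), so t ≡ 7·9 = 63 ≡ 8 (mod 11).
    Then x = 114 + 195·8 = 1674, valid modulo lcm(195, 11) = 2145: x ≡ 1674 (mod 2145).
  Combine with x ≡ 18 (mod 19); new modulus lcm = 40755.
    Write x = 1674 + 2145·t and substitute into x ≡ 18 (mod 19): 2145·t ≡ 18 − 1674 = -1656 (mod 19).
    Reduce coefficients mod 19: 17·t ≡ 16 (mod 19).
    The inverse of 17 mod 19 is 9 (since 17·9 = 153 = 8·19 + 1), so t ≡ 9·16 = 144 ≡ 11 (mod 19).
    Then x = 1674 + 2145·11 = 25269, valid modulo lcm(2145, 19) = 40755: x ≡ 25269 (mod 40755).
Verify against each original: 25269 mod 5 = 4, 25269 mod 3 = 0, 25269 mod 13 = 10, 25269 mod 11 = 2, 25269 mod 19 = 18.

x ≡ 25269 (mod 40755).


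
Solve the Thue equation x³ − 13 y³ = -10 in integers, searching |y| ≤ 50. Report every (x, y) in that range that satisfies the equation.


The equation is x³ - 13y³ = -10. For fixed y, x³ = 13·y³ − 10, so a solution requires the RHS to be a perfect cube.
Strategy: iterate y from -50 to 50, compute RHS = 13·y³ − 10, and check whether it is a (positive or negative) perfect cube.
Check small values of y:
  y = 0: RHS = -10 is not a perfect cube.
  y = 1: RHS = 3 is not a perfect cube.
  y = -1: RHS = -23 is not a perfect cube.
  y = 2: RHS = 94 is not a perfect cube.
  y = -2: RHS = -114 is not a perfect cube.
  y = 3: RHS = 341 is not a perfect cube.
  y = -3: RHS = -361 is not a perfect cube.
Continuing the search up to |y| = 50 finds no solutions either.
No (x, y) in the scanned range satisfies the equation.

No integer solutions with |y| ≤ 50.


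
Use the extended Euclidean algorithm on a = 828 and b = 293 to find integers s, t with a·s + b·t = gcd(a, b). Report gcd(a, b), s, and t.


Euclidean algorithm on (828, 293) — divide until remainder is 0:
  828 = 2 · 293 + 242
  293 = 1 · 242 + 51
  242 = 4 · 51 + 38
  51 = 1 · 38 + 13
  38 = 2 · 13 + 12
  13 = 1 · 12 + 1
  12 = 12 · 1 + 0
gcd(828, 293) = 1.
Track Bezout coefficients alongside the remainders: start with r₀ = 828 = a·1 + b·0 (s = 1, t = 0) and r₁ = 293 = a·0 + b·1 (s = 0, t = 1); each new remainder r_{k+1} = r_{k-1} − q_k·r_k inherits s_{k+1} = s_{k-1} − q_k·s_k, t_{k+1} = t_{k-1} − q_k·t_k, so r_k = a·s_k + b·t_k at every step:
  q = 2: r = 242, s = 1 − 2·0 = 1, t = 0 − 2·1 = -2  (check: 828·1 + 293·(-2) = 242)
  q = 1: r = 51, s = 0 − 1·1 = -1, t = 1 − 1·(-2) = 3  (check: 828·(-1) + 293·3 = 51)
  q = 4: r = 38, s = 1 − 4·(-1) = 5, t = -2 − 4·3 = -14  (check: 828·5 + 293·(-14) = 38)
  q = 1: r = 13, s = -1 − 1·5 = -6, t = 3 − 1·(-14) = 17  (check: 828·(-6) + 293·17 = 13)
  q = 2: r = 12, s = 5 − 2·(-6) = 17, t = -14 − 2·17 = -48  (check: 828·17 + 293·(-48) = 12)
  q = 1: r = 1, s = -6 − 1·17 = -23, t = 17 − 1·(-48) = 65  (check: 828·(-23) + 293·65 = 1)
The row with r = 1 (the gcd) gives the Bezout coefficients s = -23, t = 65.
Result: 828 · (-23) + 293 · (65) = 1.

gcd(828, 293) = 1; s = -23, t = 65 (check: 828·(-23) + 293·65 = 1).


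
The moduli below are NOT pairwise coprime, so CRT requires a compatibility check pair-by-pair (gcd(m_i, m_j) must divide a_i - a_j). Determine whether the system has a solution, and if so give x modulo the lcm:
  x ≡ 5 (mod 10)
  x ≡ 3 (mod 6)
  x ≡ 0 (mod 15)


Moduli 10, 6, 15 are not pairwise coprime, so CRT works modulo lcm(m_i) when all pairwise compatibility conditions hold.
Pairwise compatibility: gcd(m_i, m_j) must divide a_i - a_j for every pair.
Merge one congruence at a time:
  Start: x ≡ 5 (mod 10).
  Combine with x ≡ 3 (mod 6): gcd(10, 6) = 2; 3 - 5 = -2, which IS divisible by 2, so compatible.
    Write x = 5 + 10·t and substitute into x ≡ 3 (mod 6): 10·t ≡ 3 − 5 = -2 (mod 6).
    Divide the congruence (and modulus) by g = 2: 5·t ≡ -1 (mod 3).
    Reduce coefficients mod 3: 2·t ≡ 2 (mod 3).
    The inverse of 2 mod 3 is 2 (since 2·2 = 4 = 1·3 + 1), so t ≡ 2·2 = 4 ≡ 1 (mod 3).
    Then x = 5 + 10·1 = 15, valid modulo lcm(10, 6) = 30: x ≡ 15 (mod 30).
  Combine with x ≡ 0 (mod 15): gcd(30, 15) = 15; 0 - 15 = -15, which IS divisible by 15, so compatible.
    Write x = 15 + 30·t and substitute into x ≡ 0 (mod 15): 30·t ≡ 0 − 15 = -15 (mod 15).
    Divide the congruence (and modulus) by g = 15: 2·t ≡ -1 (mod 1).
    Modulo 1 every t works; take t = 0.
    Then x = 15 + 30·0 = 15, valid modulo lcm(30, 15) = 30: x ≡ 15 (mod 30).
Verify: 15 mod 10 = 5, 15 mod 6 = 3, 15 mod 15 = 0.

x ≡ 15 (mod 30).


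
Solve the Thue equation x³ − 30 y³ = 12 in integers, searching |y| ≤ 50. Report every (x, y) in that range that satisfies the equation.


The equation is x³ - 30y³ = 12. For fixed y, x³ = 30·y³ + 12, so a solution requires the RHS to be a perfect cube.
Strategy: iterate y from -50 to 50, compute RHS = 30·y³ + 12, and check whether it is a (positive or negative) perfect cube.
Check small values of y:
  y = 0: RHS = 12 is not a perfect cube.
  y = 1: RHS = 42 is not a perfect cube.
  y = -1: RHS = -18 is not a perfect cube.
  y = 2: RHS = 252 is not a perfect cube.
  y = -2: RHS = -228 is not a perfect cube.
  y = 3: RHS = 822 is not a perfect cube.
  y = -3: RHS = -798 is not a perfect cube.
Continuing the search up to |y| = 50 finds no solutions either.
No (x, y) in the scanned range satisfies the equation.

No integer solutions with |y| ≤ 50.


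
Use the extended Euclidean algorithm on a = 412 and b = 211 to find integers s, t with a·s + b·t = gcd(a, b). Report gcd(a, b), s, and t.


Euclidean algorithm on (412, 211) — divide until remainder is 0:
  412 = 1 · 211 + 201
  211 = 1 · 201 + 10
  201 = 20 · 10 + 1
  10 = 10 · 1 + 0
gcd(412, 211) = 1.
Track Bezout coefficients alongside the remainders: start with r₀ = 412 = a·1 + b·0 (s = 1, t = 0) and r₁ = 211 = a·0 + b·1 (s = 0, t = 1); each new remainder r_{k+1} = r_{k-1} − q_k·r_k inherits s_{k+1} = s_{k-1} − q_k·s_k, t_{k+1} = t_{k-1} − q_k·t_k, so r_k = a·s_k + b·t_k at every step:
  q = 1: r = 201, s = 1 − 1·0 = 1, t = 0 − 1·1 = -1  (check: 412·1 + 211·(-1) = 201)
  q = 1: r = 10, s = 0 − 1·1 = -1, t = 1 − 1·(-1) = 2  (check: 412·(-1) + 211·2 = 10)
  q = 20: r = 1, s = 1 − 20·(-1) = 21, t = -1 − 20·2 = -41  (check: 412·21 + 211·(-41) = 1)
The row with r = 1 (the gcd) gives the Bezout coefficients s = 21, t = -41.
Result: 412 · (21) + 211 · (-41) = 1.

gcd(412, 211) = 1; s = 21, t = -41 (check: 412·21 + 211·(-41) = 1).
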